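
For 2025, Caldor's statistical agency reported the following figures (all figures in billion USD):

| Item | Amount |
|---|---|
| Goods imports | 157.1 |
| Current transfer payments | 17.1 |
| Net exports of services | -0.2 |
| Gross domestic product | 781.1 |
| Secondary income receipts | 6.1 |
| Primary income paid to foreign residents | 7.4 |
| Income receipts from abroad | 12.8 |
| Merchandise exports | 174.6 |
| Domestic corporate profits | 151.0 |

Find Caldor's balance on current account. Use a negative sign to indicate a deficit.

Goods balance = 174.6 - 157.1 = 17.5
Services balance = -0.2
Trade balance (goods + services) = 17.5 + (-0.2) = 17.3
Net primary income = 12.8 - 7.4 = 5.4
Net secondary income = 6.1 - 17.1 = -11.0
Current account = 17.3 + 5.4 + (-11.0) = 11.7

11.7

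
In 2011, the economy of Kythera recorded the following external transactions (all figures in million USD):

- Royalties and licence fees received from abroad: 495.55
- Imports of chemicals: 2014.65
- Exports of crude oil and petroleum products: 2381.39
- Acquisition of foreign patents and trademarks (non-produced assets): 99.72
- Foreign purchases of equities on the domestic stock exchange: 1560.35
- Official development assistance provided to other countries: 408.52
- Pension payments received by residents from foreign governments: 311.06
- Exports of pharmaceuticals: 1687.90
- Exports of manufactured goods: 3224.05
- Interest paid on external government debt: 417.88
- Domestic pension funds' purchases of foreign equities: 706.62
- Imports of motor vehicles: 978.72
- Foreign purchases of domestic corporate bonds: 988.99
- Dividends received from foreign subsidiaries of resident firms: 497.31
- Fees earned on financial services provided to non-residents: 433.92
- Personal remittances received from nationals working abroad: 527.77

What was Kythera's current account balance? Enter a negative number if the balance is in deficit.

5739.18

Goods: -2014.65 - 978.72 + 2381.39 + 3224.05 + 1687.90 = 4299.97
Services: 433.92 + 495.55 = 929.47
Primary income: 497.31 - 417.88 = 79.43
Secondary income: -408.52 + 311.06 + 527.77 = 430.31
Current account = 4299.97 + 929.47 + 79.43 + 430.31 = 5739.18
(Excluded from the current account — capital account: acquisition of foreign patents and trademarks (non-produced assets) 99.72; financial account: foreign purchases of equities on the domestic stock exchange 1560.35, domestic pension funds' purchases of foreign equities 706.62, foreign purchases of domestic corporate bonds 988.99.)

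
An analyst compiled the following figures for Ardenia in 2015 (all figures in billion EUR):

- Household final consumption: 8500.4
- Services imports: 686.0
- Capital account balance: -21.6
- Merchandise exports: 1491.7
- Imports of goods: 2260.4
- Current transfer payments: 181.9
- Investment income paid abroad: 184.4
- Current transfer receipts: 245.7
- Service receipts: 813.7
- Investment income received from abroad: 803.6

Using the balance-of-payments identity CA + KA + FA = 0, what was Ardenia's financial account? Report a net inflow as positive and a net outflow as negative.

Goods balance = 1491.7 - 2260.4 = -768.7
Services balance = 813.7 - 686.0 = 127.7
Trade balance (goods + services) = -768.7 + 127.7 = -641.0
Net primary income = 803.6 - 184.4 = 619.2
Net secondary income = 245.7 - 181.9 = 63.8
Current account = -641.0 + 619.2 + 63.8 = 42.0
Financial account = -(42.0 + (-21.6)) = -20.4

-20.4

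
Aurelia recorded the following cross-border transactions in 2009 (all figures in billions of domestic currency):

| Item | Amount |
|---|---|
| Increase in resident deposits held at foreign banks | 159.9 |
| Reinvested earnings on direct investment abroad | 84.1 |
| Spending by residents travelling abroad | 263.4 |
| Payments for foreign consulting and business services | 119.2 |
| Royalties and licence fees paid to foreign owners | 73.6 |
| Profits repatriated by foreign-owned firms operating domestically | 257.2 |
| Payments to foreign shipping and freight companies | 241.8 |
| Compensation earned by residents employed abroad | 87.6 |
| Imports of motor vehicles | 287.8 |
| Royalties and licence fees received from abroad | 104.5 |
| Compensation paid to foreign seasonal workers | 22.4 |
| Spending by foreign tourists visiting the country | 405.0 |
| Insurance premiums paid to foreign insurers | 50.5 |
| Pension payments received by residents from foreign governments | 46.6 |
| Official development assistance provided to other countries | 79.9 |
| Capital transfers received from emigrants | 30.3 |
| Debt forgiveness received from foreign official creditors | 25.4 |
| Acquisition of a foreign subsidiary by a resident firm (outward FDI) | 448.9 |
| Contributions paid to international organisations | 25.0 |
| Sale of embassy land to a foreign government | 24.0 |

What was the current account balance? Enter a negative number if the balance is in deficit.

-693.0

Goods: -287.8
Services: -50.5 - 73.6 - 263.4 - 241.8 - 119.2 + 405.0 + 104.5 = -239.0
Primary income: 87.6 + 84.1 - 257.2 - 22.4 = -107.9
Secondary income: -79.9 + 46.6 - 25.0 = -58.3
Current account = (-287.8) + (-239.0) + (-107.9) + (-58.3) = -693.0
(Excluded from the current account — financial account: increase in resident deposits held at foreign banks 159.9, acquisition of a foreign subsidiary by a resident firm (outward FDI) 448.9; capital account: capital transfers received from emigrants 30.3, debt forgiveness received from foreign official creditors 25.4, sale of embassy land to a foreign government 24.0.)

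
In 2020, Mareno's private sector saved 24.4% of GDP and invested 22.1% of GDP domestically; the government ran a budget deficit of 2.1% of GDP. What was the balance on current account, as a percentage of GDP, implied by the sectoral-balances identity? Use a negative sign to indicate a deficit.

By the sectoral-balances identity, CA = (S_private - I) + (T - G).
Private balance = 24.4 - 22.1 = 2.3
Government balance (T - G) = -2.1
CA = 2.3 + (-2.1) = 0.2

0.2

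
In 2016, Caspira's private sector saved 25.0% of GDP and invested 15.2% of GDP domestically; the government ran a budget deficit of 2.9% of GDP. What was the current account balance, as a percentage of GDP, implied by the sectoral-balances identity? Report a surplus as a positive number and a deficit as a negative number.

6.9

By the sectoral-balances identity, CA = (S_private - I) + (T - G).
Private balance = 25.0 - 15.2 = 9.8
Government balance (T - G) = -2.9
CA = 9.8 + (-2.9) = 6.9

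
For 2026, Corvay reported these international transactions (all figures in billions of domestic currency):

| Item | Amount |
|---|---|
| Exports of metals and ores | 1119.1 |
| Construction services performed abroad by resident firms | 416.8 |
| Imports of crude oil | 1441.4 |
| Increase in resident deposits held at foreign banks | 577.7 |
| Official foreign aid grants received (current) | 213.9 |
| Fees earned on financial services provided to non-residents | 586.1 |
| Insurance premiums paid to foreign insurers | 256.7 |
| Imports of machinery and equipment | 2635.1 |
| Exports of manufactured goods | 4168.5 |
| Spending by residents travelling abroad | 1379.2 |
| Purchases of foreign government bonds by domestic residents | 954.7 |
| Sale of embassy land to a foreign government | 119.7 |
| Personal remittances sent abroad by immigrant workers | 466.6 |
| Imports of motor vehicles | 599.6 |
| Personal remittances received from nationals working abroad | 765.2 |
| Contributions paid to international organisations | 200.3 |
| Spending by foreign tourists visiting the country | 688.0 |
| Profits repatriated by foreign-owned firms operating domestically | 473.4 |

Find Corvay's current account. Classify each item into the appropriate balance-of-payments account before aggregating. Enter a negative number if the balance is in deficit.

505.3

Goods: 4168.5 - 599.6 + 1119.1 - 2635.1 - 1441.4 = 611.5
Services: -256.7 + 416.8 + 586.1 - 1379.2 + 688.0 = 55.0
Primary income: -473.4
Secondary income: 765.2 - 200.3 - 466.6 + 213.9 = 312.2
Current account = 611.5 + 55.0 + (-473.4) + 312.2 = 505.3
(Excluded from the current account — financial account: increase in resident deposits held at foreign banks 577.7, purchases of foreign government bonds by domestic residents 954.7; capital account: sale of embassy land to a foreign government 119.7.)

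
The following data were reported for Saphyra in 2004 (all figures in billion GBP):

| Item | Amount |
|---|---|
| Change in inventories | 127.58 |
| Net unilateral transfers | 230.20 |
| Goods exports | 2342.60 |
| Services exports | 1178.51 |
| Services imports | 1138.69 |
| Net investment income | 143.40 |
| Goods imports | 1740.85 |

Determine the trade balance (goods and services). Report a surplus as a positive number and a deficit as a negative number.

641.57

Goods balance = 2342.60 - 1740.85 = 601.75
Services balance = 1178.51 - 1138.69 = 39.82
Trade balance (goods + services) = 601.75 + 39.82 = 641.57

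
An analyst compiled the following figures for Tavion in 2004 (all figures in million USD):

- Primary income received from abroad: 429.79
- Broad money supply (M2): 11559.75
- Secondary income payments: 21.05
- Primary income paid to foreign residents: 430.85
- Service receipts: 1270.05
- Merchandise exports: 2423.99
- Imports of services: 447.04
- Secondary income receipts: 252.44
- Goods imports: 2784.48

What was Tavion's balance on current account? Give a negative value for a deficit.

692.85

Goods balance = 2423.99 - 2784.48 = -360.49
Services balance = 1270.05 - 447.04 = 823.01
Trade balance (goods + services) = -360.49 + 823.01 = 462.52
Net primary income = 429.79 - 430.85 = -1.06
Net secondary income = 252.44 - 21.05 = 231.39
Current account = 462.52 + (-1.06) + 231.39 = 692.85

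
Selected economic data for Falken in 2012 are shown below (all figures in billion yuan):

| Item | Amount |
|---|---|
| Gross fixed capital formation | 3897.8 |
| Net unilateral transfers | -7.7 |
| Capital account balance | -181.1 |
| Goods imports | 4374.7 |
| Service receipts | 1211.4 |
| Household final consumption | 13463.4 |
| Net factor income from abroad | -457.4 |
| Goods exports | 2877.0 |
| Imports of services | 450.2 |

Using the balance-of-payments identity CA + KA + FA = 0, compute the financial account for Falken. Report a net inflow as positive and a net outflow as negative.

Goods balance = 2877.0 - 4374.7 = -1497.7
Services balance = 1211.4 - 450.2 = 761.2
Trade balance (goods + services) = -1497.7 + 761.2 = -736.5
Net primary income = -457.4
Net secondary income = -7.7
Current account = -736.5 + (-457.4) + (-7.7) = -1201.6
Financial account = -(-1201.6 + (-181.1)) = 1382.7

1382.7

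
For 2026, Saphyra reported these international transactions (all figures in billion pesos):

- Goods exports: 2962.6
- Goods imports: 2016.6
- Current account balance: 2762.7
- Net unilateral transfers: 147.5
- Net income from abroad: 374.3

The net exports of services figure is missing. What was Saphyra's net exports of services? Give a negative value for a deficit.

Current account = goods balance + services balance + net primary income + net secondary income
Sum of the known components = 1467.8
Net exports of services = CA - (known components) = 2762.7 - 1467.8 = 1294.9

1294.9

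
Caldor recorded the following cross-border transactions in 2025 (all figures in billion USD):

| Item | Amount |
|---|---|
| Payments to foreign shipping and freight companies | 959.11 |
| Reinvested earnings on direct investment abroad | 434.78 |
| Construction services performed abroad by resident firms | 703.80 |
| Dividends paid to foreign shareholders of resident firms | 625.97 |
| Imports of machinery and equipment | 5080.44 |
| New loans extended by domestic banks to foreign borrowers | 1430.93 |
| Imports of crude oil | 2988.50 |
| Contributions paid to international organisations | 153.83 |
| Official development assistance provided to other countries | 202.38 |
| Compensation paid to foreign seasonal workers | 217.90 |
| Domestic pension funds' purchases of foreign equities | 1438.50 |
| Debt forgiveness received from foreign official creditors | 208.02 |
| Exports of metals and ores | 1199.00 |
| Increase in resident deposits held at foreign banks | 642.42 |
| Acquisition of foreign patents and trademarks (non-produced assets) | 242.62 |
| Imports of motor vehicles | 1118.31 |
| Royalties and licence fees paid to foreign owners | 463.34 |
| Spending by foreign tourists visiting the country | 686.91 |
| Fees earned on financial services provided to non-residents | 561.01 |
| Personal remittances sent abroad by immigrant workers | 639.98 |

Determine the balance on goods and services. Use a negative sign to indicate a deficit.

Goods: -1118.31 - 5080.44 - 2988.50 + 1199.00 = -7988.25
Services: 561.01 + 686.91 + 703.80 - 463.34 - 959.11 = 529.27
Trade balance = -7988.25 + 529.27 = -7458.98
(Excluded from the trade balance — primary income: reinvested earnings on direct investment abroad 434.78, dividends paid to foreign shareholders of resident firms 625.97, compensation paid to foreign seasonal workers 217.90; financial account: new loans extended by domestic banks to foreign borrowers 1430.93, domestic pension funds' purchases of foreign equities 1438.50, increase in resident deposits held at foreign banks 642.42; secondary income: contributions paid to international organisations 153.83, official development assistance provided to other countries 202.38, personal remittances sent abroad by immigrant workers 639.98; capital account: debt forgiveness received from foreign official creditors 208.02, acquisition of foreign patents and trademarks (non-produced assets) 242.62.)

-7458.98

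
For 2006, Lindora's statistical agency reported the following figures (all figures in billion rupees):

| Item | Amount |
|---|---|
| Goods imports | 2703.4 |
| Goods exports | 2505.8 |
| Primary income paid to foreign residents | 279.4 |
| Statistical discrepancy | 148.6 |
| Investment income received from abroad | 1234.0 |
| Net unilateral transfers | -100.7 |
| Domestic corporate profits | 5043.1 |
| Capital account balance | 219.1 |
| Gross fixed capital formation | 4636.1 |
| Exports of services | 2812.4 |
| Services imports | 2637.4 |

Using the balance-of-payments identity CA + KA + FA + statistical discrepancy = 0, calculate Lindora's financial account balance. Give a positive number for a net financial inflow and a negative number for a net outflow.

-1199.0

Goods balance = 2505.8 - 2703.4 = -197.6
Services balance = 2812.4 - 2637.4 = 175.0
Trade balance (goods + services) = -197.6 + 175.0 = -22.6
Net primary income = 1234.0 - 279.4 = 954.6
Net secondary income = -100.7
Current account = -22.6 + 954.6 + (-100.7) = 831.3
Financial account = -(831.3 + 219.1 + 148.6) = -1199.0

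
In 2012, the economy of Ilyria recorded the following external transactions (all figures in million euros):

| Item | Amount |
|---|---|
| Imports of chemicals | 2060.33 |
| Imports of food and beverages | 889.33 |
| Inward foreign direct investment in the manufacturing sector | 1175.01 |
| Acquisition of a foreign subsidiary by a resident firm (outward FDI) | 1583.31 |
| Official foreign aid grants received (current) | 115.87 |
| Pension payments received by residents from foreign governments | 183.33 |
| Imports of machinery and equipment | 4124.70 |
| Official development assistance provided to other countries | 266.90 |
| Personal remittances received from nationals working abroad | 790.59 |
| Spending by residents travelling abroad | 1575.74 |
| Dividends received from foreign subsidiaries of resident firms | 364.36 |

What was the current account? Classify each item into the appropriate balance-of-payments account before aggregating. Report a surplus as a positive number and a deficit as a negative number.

-7462.85

Goods: -2060.33 - 4124.70 - 889.33 = -7074.36
Services: -1575.74
Primary income: 364.36
Secondary income: 115.87 + 790.59 + 183.33 - 266.90 = 822.89
Current account = (-7074.36) + (-1575.74) + 364.36 + 822.89 = -7462.85
(Excluded from the current account — financial account: inward foreign direct investment in the manufacturing sector 1175.01, acquisition of a foreign subsidiary by a resident firm (outward FDI) 1583.31.)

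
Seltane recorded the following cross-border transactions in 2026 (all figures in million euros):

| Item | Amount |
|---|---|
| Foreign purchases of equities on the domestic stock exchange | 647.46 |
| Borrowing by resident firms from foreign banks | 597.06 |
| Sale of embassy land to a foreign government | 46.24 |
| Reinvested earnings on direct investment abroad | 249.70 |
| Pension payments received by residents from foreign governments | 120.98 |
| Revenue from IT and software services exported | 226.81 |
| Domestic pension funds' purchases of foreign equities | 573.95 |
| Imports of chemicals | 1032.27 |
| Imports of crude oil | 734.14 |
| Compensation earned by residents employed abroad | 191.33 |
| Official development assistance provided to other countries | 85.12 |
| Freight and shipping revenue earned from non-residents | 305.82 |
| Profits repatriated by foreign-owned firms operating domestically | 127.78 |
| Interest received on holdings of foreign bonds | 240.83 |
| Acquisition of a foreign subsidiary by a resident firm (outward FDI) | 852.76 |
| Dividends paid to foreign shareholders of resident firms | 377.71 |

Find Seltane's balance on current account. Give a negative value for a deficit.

-1021.55

Goods: -1032.27 - 734.14 = -1766.41
Services: 305.82 + 226.81 = 532.63
Primary income: -127.78 - 377.71 + 240.83 + 249.70 + 191.33 = 176.37
Secondary income: -85.12 + 120.98 = 35.86
Current account = (-1766.41) + 532.63 + 176.37 + 35.86 = -1021.55
(Excluded from the current account — financial account: foreign purchases of equities on the domestic stock exchange 647.46, borrowing by resident firms from foreign banks 597.06, domestic pension funds' purchases of foreign equities 573.95, acquisition of a foreign subsidiary by a resident firm (outward FDI) 852.76; capital account: sale of embassy land to a foreign government 46.24.)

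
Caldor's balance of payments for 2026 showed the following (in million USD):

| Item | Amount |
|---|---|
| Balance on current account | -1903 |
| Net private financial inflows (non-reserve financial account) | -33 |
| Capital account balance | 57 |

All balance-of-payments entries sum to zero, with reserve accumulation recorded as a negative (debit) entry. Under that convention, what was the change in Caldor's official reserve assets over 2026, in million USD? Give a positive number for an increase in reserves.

-1879

Official reserve transactions balance = -((-1903) + 57 + (-33)) = 1879
An accumulation of reserves is recorded as a debit (negative entry), so the change in the stock of reserves is the negative of that balance.
Change in official reserves = -(1879) = -1879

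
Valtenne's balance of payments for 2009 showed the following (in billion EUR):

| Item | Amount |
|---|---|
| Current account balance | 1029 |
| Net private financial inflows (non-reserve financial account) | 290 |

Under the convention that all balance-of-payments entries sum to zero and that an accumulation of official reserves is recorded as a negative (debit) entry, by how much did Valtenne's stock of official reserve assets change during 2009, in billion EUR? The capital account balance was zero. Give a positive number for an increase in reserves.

Official reserve transactions balance = -(1029 + 290) = -1319
An accumulation of reserves is recorded as a debit (negative entry), so the change in the stock of reserves is the negative of that balance.
Change in official reserves = -(-1319) = 1319

1319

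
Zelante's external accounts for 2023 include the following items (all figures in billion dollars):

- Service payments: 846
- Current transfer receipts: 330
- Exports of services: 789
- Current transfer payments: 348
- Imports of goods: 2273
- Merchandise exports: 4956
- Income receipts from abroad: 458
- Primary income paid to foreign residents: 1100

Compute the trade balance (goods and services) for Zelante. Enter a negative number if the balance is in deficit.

Goods balance = 4956 - 2273 = 2683
Services balance = 789 - 846 = -57
Trade balance (goods + services) = 2683 + (-57) = 2626

2626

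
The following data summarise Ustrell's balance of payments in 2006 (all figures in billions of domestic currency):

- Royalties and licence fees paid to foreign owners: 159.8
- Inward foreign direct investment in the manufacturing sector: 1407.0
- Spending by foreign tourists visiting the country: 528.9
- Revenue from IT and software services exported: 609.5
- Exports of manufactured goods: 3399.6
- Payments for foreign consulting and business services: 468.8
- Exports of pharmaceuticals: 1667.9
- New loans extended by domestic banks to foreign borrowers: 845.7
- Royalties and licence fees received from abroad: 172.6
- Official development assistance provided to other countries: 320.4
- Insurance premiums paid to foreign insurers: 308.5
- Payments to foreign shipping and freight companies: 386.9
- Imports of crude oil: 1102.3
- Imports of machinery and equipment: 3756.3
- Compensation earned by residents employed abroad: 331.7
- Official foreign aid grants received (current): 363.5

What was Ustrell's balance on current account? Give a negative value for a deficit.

Goods: -3756.3 + 1667.9 - 1102.3 + 3399.6 = 208.9
Services: 528.9 + 609.5 + 172.6 - 468.8 - 308.5 - 159.8 - 386.9 = -13.0
Primary income: 331.7
Secondary income: -320.4 + 363.5 = 43.1
Current account = 208.9 + (-13.0) + 331.7 + 43.1 = 570.7
(Excluded from the current account — financial account: inward foreign direct investment in the manufacturing sector 1407.0, new loans extended by domestic banks to foreign borrowers 845.7.)

570.7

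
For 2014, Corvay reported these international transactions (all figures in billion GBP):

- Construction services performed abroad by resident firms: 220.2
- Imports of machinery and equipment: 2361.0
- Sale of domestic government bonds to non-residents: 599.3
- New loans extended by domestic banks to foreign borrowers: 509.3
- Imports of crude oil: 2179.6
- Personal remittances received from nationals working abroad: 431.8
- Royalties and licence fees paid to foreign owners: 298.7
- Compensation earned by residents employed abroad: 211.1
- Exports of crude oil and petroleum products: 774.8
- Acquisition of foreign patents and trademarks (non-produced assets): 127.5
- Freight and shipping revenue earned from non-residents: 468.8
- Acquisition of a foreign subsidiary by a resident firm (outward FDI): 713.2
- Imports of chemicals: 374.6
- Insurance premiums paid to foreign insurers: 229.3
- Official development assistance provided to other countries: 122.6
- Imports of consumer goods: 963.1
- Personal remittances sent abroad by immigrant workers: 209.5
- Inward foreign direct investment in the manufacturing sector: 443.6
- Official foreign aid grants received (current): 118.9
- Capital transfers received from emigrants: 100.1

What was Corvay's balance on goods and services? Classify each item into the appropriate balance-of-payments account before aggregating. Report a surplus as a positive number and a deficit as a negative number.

Goods: -963.1 - 374.6 - 2179.6 - 2361.0 + 774.8 = -5103.5
Services: -229.3 + 468.8 + 220.2 - 298.7 = 161.0
Trade balance = -5103.5 + 161.0 = -4942.5
(Excluded from the trade balance — financial account: sale of domestic government bonds to non-residents 599.3, new loans extended by domestic banks to foreign borrowers 509.3, acquisition of a foreign subsidiary by a resident firm (outward FDI) 713.2, inward foreign direct investment in the manufacturing sector 443.6; secondary income: personal remittances received from nationals working abroad 431.8, official development assistance provided to other countries 122.6, personal remittances sent abroad by immigrant workers 209.5, official foreign aid grants received (current) 118.9; primary income: compensation earned by residents employed abroad 211.1; capital account: acquisition of foreign patents and trademarks (non-produced assets) 127.5, capital transfers received from emigrants 100.1.)

-4942.5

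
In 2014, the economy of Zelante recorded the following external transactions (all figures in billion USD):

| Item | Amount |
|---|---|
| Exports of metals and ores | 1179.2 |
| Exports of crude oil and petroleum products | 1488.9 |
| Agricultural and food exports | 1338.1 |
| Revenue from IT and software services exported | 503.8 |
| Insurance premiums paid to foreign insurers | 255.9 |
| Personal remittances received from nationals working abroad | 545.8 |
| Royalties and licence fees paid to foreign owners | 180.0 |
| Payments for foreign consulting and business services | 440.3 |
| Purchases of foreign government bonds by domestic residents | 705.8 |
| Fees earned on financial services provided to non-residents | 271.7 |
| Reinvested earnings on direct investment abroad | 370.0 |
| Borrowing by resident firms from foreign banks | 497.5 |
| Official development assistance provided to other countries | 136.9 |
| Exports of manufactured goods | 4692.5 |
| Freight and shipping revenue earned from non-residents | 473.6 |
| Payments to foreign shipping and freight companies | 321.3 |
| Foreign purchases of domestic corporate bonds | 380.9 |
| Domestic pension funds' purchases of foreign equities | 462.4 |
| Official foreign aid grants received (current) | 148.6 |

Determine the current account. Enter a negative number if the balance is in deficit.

Goods: 4692.5 + 1338.1 + 1179.2 + 1488.9 = 8698.7
Services: 271.7 - 180.0 + 473.6 - 321.3 + 503.8 - 440.3 - 255.9 = 51.6
Primary income: 370.0
Secondary income: 148.6 + 545.8 - 136.9 = 557.5
Current account = 8698.7 + 51.6 + 370.0 + 557.5 = 9677.8
(Excluded from the current account — financial account: purchases of foreign government bonds by domestic residents 705.8, borrowing by resident firms from foreign banks 497.5, foreign purchases of domestic corporate bonds 380.9, domestic pension funds' purchases of foreign equities 462.4.)

9677.8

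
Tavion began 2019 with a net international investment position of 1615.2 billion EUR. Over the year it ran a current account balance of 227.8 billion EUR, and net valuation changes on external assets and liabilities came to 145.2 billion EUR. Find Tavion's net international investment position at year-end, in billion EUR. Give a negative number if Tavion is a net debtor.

Change in NIIP = current account + net valuation change = 227.8 + 145.2 = 373.0
End-of-year NIIP = 1615.2 + 373.0 = 1988.2

1988.2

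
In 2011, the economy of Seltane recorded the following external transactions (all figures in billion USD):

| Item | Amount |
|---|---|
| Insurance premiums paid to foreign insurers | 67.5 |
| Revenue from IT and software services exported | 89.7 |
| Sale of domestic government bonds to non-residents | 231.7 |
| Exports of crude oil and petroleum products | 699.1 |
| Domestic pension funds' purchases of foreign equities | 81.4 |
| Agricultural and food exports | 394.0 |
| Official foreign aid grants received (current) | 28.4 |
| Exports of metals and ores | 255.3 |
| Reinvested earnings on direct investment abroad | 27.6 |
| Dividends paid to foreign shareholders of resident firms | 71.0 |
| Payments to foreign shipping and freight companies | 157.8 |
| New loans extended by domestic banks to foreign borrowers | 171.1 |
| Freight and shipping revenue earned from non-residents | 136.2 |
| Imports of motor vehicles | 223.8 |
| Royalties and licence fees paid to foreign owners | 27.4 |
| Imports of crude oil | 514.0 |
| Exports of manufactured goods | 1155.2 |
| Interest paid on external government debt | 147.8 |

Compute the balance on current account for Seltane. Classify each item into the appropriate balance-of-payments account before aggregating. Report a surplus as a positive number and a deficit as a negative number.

1576.2

Goods: 394.0 + 1155.2 - 514.0 + 255.3 - 223.8 + 699.1 = 1765.8
Services: -27.4 + 136.2 - 157.8 - 67.5 + 89.7 = -26.8
Primary income: -71.0 + 27.6 - 147.8 = -191.2
Secondary income: 28.4
Current account = 1765.8 + (-26.8) + (-191.2) + 28.4 = 1576.2
(Excluded from the current account — financial account: sale of domestic government bonds to non-residents 231.7, domestic pension funds' purchases of foreign equities 81.4, new loans extended by domestic banks to foreign borrowers 171.1.)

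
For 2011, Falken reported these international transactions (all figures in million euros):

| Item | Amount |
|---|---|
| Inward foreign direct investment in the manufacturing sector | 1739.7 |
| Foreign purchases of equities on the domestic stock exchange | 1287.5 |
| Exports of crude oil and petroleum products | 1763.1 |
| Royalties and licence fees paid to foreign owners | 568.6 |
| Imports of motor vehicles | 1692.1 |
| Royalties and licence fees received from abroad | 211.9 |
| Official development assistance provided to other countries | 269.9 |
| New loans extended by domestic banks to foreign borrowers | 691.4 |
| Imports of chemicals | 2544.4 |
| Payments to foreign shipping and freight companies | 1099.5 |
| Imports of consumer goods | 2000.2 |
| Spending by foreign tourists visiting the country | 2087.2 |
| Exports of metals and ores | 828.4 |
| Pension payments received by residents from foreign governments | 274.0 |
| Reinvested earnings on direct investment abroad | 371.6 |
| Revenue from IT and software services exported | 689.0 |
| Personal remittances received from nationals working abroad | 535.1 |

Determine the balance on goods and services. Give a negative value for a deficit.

Goods: -1692.1 + 1763.1 + 828.4 - 2000.2 - 2544.4 = -3645.2
Services: -568.6 + 689.0 - 1099.5 + 211.9 + 2087.2 = 1320.0
Trade balance = -3645.2 + 1320.0 = -2325.2
(Excluded from the trade balance — financial account: inward foreign direct investment in the manufacturing sector 1739.7, foreign purchases of equities on the domestic stock exchange 1287.5, new loans extended by domestic banks to foreign borrowers 691.4; secondary income: official development assistance provided to other countries 269.9, pension payments received by residents from foreign governments 274.0, personal remittances received from nationals working abroad 535.1; primary income: reinvested earnings on direct investment abroad 371.6.)

-2325.2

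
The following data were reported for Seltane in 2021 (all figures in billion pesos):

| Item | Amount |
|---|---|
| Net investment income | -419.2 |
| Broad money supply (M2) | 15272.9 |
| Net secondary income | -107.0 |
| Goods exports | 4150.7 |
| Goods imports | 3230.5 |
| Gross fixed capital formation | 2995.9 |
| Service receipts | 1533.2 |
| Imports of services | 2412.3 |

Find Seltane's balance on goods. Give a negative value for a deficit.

920.2

Goods balance = 4150.7 - 3230.5 = 920.2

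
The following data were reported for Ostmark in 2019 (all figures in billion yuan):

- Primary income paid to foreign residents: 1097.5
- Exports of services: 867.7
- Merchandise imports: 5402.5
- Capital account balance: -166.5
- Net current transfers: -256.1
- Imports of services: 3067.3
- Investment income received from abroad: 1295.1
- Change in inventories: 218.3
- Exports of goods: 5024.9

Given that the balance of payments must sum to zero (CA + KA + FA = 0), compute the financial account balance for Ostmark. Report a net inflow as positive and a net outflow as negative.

Goods balance = 5024.9 - 5402.5 = -377.6
Services balance = 867.7 - 3067.3 = -2199.6
Trade balance (goods + services) = -377.6 + (-2199.6) = -2577.2
Net primary income = 1295.1 - 1097.5 = 197.6
Net secondary income = -256.1
Current account = -2577.2 + 197.6 + (-256.1) = -2635.7
Financial account = -(-2635.7 + (-166.5)) = 2802.2

2802.2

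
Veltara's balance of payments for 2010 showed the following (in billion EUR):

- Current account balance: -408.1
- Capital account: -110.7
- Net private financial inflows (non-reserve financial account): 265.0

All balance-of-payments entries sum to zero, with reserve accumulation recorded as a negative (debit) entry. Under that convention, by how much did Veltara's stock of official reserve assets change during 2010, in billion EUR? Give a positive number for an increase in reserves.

-253.8

Official reserve transactions balance = -((-408.1) + (-110.7) + 265.0) = 253.8
An accumulation of reserves is recorded as a debit (negative entry), so the change in the stock of reserves is the negative of that balance.
Change in official reserves = -(253.8) = -253.8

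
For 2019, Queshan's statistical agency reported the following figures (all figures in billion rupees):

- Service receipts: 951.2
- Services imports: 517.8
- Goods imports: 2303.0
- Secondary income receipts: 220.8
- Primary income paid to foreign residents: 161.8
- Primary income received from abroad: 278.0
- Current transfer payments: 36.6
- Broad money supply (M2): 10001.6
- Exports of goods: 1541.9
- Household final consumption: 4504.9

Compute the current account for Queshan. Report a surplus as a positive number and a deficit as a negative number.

-27.3

Goods balance = 1541.9 - 2303.0 = -761.1
Services balance = 951.2 - 517.8 = 433.4
Trade balance (goods + services) = -761.1 + 433.4 = -327.7
Net primary income = 278.0 - 161.8 = 116.2
Net secondary income = 220.8 - 36.6 = 184.2
Current account = -327.7 + 116.2 + 184.2 = -27.3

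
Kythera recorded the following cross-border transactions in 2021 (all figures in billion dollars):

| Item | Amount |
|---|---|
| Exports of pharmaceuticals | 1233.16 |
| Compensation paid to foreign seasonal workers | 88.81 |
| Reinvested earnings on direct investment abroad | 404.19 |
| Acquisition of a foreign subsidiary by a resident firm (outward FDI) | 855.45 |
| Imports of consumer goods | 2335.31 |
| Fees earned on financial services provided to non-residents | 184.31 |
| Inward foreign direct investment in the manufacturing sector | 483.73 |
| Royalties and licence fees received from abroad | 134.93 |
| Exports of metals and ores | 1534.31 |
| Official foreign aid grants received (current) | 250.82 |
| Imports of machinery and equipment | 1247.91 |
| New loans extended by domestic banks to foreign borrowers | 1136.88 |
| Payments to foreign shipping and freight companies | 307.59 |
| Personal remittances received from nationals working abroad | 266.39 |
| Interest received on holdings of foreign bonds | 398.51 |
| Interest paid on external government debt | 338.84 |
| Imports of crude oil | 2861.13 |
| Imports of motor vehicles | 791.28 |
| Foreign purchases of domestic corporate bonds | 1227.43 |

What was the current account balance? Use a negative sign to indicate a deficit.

Goods: -2861.13 + 1233.16 - 791.28 - 1247.91 - 2335.31 + 1534.31 = -4468.16
Services: 134.93 - 307.59 + 184.31 = 11.65
Primary income: 398.51 - 88.81 - 338.84 + 404.19 = 375.05
Secondary income: 266.39 + 250.82 = 517.21
Current account = (-4468.16) + 11.65 + 375.05 + 517.21 = -3564.25
(Excluded from the current account — financial account: acquisition of a foreign subsidiary by a resident firm (outward FDI) 855.45, inward foreign direct investment in the manufacturing sector 483.73, new loans extended by domestic banks to foreign borrowers 1136.88, foreign purchases of domestic corporate bonds 1227.43.)

-3564.25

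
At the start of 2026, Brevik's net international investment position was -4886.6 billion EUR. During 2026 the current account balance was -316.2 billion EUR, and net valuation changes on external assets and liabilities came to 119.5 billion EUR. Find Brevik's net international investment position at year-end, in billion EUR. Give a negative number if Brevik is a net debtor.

Change in NIIP = current account + net valuation change = -316.2 + 119.5 = -196.7
End-of-year NIIP = -4886.6 + (-196.7) = -5083.3

-5083.3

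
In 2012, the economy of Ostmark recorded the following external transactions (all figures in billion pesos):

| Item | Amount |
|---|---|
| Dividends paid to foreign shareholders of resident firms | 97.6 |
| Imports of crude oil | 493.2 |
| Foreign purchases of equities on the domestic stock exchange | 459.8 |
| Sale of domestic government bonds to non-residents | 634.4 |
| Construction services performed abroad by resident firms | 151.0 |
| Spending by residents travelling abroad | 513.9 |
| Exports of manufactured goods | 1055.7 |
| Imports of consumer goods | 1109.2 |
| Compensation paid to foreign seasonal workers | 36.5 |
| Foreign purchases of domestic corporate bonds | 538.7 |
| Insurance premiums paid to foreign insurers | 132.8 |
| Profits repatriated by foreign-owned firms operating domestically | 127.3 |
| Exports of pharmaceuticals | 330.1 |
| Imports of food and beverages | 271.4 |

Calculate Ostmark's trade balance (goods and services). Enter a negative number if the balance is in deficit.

-983.7

Goods: -1109.2 + 1055.7 - 493.2 - 271.4 + 330.1 = -488.0
Services: 151.0 - 513.9 - 132.8 = -495.7
Trade balance = -488.0 + (-495.7) = -983.7
(Excluded from the trade balance — primary income: dividends paid to foreign shareholders of resident firms 97.6, compensation paid to foreign seasonal workers 36.5, profits repatriated by foreign-owned firms operating domestically 127.3; financial account: foreign purchases of equities on the domestic stock exchange 459.8, sale of domestic government bonds to non-residents 634.4, foreign purchases of domestic corporate bonds 538.7.)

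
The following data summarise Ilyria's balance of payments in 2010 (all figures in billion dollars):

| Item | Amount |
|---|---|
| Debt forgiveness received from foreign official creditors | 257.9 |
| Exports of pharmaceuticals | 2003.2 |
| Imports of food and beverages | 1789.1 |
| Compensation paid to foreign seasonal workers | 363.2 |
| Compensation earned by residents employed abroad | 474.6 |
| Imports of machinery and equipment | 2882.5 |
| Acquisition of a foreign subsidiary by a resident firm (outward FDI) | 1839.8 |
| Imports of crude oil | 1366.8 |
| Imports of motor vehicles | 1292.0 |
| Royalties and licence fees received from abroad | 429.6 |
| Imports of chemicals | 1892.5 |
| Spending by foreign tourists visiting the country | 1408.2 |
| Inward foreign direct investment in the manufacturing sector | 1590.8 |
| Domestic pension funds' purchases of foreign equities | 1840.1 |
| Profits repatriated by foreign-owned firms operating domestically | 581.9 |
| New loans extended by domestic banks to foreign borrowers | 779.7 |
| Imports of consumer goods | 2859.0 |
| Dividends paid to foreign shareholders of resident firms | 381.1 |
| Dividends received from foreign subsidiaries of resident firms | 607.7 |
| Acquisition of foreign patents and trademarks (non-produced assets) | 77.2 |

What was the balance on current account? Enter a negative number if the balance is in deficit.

Goods: -1366.8 - 1892.5 - 1789.1 + 2003.2 - 2882.5 - 2859.0 - 1292.0 = -10078.7
Services: 1408.2 + 429.6 = 1837.8
Primary income: 474.6 + 607.7 - 381.1 - 581.9 - 363.2 = -243.9
Current account = (-10078.7) + 1837.8 + (-243.9) = -8484.8
(Excluded from the current account — capital account: debt forgiveness received from foreign official creditors 257.9, acquisition of foreign patents and trademarks (non-produced assets) 77.2; financial account: acquisition of a foreign subsidiary by a resident firm (outward FDI) 1839.8, inward foreign direct investment in the manufacturing sector 1590.8, domestic pension funds' purchases of foreign equities 1840.1, new loans extended by domestic banks to foreign borrowers 779.7.)

-8484.8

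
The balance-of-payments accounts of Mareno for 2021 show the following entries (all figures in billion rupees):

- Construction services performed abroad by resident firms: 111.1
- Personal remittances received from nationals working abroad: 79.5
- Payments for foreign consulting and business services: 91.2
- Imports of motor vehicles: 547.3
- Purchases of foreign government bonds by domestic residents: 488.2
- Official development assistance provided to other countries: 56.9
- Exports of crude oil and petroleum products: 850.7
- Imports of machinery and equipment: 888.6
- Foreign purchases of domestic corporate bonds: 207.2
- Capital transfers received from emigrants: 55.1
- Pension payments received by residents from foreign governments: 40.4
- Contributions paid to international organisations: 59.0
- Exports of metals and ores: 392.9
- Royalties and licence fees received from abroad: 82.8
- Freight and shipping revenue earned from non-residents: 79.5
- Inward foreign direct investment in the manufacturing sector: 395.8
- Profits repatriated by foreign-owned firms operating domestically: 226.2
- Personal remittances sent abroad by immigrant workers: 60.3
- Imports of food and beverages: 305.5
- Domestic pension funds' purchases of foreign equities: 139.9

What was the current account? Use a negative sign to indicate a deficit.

-598.1

Goods: -547.3 + 392.9 - 305.5 + 850.7 - 888.6 = -497.8
Services: 111.1 + 82.8 + 79.5 - 91.2 = 182.2
Primary income: -226.2
Secondary income: -60.3 + 79.5 + 40.4 - 56.9 - 59.0 = -56.3
Current account = (-497.8) + 182.2 + (-226.2) + (-56.3) = -598.1
(Excluded from the current account — financial account: purchases of foreign government bonds by domestic residents 488.2, foreign purchases of domestic corporate bonds 207.2, inward foreign direct investment in the manufacturing sector 395.8, domestic pension funds' purchases of foreign equities 139.9; capital account: capital transfers received from emigrants 55.1.)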